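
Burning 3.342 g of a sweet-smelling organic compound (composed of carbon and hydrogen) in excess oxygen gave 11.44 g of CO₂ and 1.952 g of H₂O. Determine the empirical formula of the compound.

C6H5

mol C = 11.44 g CO₂ ÷ 44.009 g/mol = 0.25995 mol
mol H = 2 × 1.952 g H₂O ÷ 18.015 g/mol = 0.21671 mol
Divide by the smallest (0.21671 mol): C 1.200, H 1.000
Multiplying each by 5 gives whole numbers: C 6.00, H 5.00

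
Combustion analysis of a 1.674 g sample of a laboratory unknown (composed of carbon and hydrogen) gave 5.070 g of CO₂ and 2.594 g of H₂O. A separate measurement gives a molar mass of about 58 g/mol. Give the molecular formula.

mol C = 5.070 g CO₂ ÷ 44.009 g/mol = 0.11520 mol
mol H = 2 × 2.594 g H₂O ÷ 18.015 g/mol = 0.28798 mol
Divide by the smallest (0.11520 mol): C 1.000, H 2.500
Multiplying each by 2 gives whole numbers: C 2.00, H 5.00
Empirical formula: C2H5
Empirical-formula mass = 29.06 g/mol; 58 ÷ 29.06 ≈ 2, so the molecular formula is C4H10.

C4H10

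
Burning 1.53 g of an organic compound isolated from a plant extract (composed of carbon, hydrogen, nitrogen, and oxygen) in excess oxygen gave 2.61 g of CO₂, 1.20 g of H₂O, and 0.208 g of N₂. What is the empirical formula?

C4H9NO2

mol C = 2.61 g CO₂ ÷ 44.009 g/mol = 0.05931 mol
mol H = 2 × 1.20 g H₂O ÷ 18.015 g/mol = 0.1332 mol
mol N = 2 × 0.208 g N₂ ÷ 28.014 g/mol = 0.01485 mol
mass O = 1.53 − (0.7123 + 0.1343 + 0.2080) = 0.4754 g → mol O = 0.4754 ÷ 15.999 = 0.02971 mol
Divide by the smallest (0.01485 mol): C 3.994, H 8.971, N 1.000, O 2.001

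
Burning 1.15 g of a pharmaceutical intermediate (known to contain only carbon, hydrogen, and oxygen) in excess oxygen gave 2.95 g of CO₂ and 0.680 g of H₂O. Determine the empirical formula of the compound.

mol C = 2.95 g CO₂ ÷ 44.009 g/mol = 0.06703 mol
mol H = 2 × 0.680 g H₂O ÷ 18.015 g/mol = 0.07549 mol
mass O = 1.15 − (0.8051 + 0.07610) = 0.2688 g → mol O = 0.2688 ÷ 15.999 = 0.01680 mol
Divide by the smallest (0.01680 mol): C 3.990, H 4.494, O 1.000
Multiplying each by 2 gives whole numbers: C 7.98, H 8.99, O 2.00

C8H9O2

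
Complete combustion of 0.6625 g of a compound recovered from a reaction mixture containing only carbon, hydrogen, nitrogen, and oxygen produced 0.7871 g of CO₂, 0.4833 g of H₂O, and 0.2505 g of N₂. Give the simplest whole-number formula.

C2H6N2O

mol C = 0.7871 g CO₂ ÷ 44.009 g/mol = 0.017885 mol
mol H = 2 × 0.4833 g H₂O ÷ 18.015 g/mol = 0.053655 mol
mol N = 2 × 0.2505 g N₂ ÷ 28.014 g/mol = 0.017884 mol
mass O = 0.6625 − (0.21482 + 0.054085 + 0.25050) = 0.14310 g → mol O = 0.14310 ÷ 15.999 = 0.0089442 mol
Divide by the smallest (0.0089442 mol): C 2.000, H 5.999, N 1.999, O 1.000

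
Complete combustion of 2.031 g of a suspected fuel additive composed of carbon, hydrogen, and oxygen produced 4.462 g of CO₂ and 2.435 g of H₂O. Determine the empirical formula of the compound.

C3H8O

mol C = 4.462 g CO₂ ÷ 44.009 g/mol = 0.10139 mol
mol H = 2 × 2.435 g H₂O ÷ 18.015 g/mol = 0.27033 mol
mass O = 2.031 − (1.2178 + 0.27249) = 0.54073 g → mol O = 0.54073 ÷ 15.999 = 0.033798 mol
Divide by the smallest (0.033798 mol): C 3.000, H 7.998, O 1.000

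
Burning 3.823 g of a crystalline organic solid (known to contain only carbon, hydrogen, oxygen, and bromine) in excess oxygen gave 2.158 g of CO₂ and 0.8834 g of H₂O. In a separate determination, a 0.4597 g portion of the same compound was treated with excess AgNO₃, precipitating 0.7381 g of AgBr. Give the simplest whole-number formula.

mol C = 2.158 g CO₂ ÷ 44.009 g/mol = 0.049035 mol
mol H = 2 × 0.8834 g H₂O ÷ 18.015 g/mol = 0.098074 mol
From the AgBr data: mol Br per gram of compound = (0.7381 ÷ 187.772) ÷ 0.4597 = 0.0085509 mol/g, so in the 3.823 g combustion sample mol Br = 0.032690 mol
mass O = 3.823 − (0.58896 + 0.098858 + 2.6121) = 0.52312 g → mol O = 0.52312 ÷ 15.999 = 0.032697 mol
Divide by the smallest (0.032690 mol): C 1.500, H 3.000, Br 1.000, O 1.000
Multiplying each by 2 gives whole numbers: C 3.00, H 6.00, Br 2.00, O 2.00

C3H6Br2O2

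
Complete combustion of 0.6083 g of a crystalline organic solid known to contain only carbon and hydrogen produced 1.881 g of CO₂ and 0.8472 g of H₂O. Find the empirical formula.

mol C = 1.881 g CO₂ ÷ 44.009 g/mol = 0.042741 mol
mol H = 2 × 0.8472 g H₂O ÷ 18.015 g/mol = 0.094055 mol
Divide by the smallest (0.042741 mol): C 1.000, H 2.201
Multiplying each by 5 gives whole numbers: C 5.00, H 11.00

C5H11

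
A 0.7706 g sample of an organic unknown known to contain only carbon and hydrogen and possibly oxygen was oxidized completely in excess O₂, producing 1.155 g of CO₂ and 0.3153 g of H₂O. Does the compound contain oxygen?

yes

mol C = 1.155 g CO₂ ÷ 44.009 g/mol = 0.026245 mol
mol H = 2 × 0.3153 g H₂O ÷ 18.015 g/mol = 0.035004 mol
C and H account for only 0.35051 g of the 0.7706 g sample; the remaining 0.42009 g must be oxygen.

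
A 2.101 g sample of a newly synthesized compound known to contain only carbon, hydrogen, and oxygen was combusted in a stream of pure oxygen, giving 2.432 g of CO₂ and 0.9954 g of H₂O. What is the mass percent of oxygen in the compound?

mol C = 2.432 g CO₂ ÷ 44.009 g/mol = 0.055261 mol
mol H = 2 × 0.9954 g H₂O ÷ 18.015 g/mol = 0.11051 mol
mass O = 2.101 − (0.66374 + 0.11139) = 1.3259 g → mol O = 1.3259 ÷ 15.999 = 0.082872 mol
mass % O = 1.3259 g ÷ 2.101 g × 100%

63.11%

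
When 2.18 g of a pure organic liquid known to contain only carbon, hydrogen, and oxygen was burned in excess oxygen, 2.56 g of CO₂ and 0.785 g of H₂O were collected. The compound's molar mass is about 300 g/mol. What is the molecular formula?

C8H12O12

mol C = 2.56 g CO₂ ÷ 44.009 g/mol = 0.05817 mol
mol H = 2 × 0.785 g H₂O ÷ 18.015 g/mol = 0.08715 mol
mass O = 2.18 − (0.6987 + 0.08785) = 1.393 g → mol O = 1.393 ÷ 15.999 = 0.08710 mol
Divide by the smallest (0.05817 mol): C 1.000, H 1.498, O 1.497
Multiplying each by 2 gives whole numbers: C 2.00, H 3.00, O 2.99
Empirical formula: C2H3O3
Empirical-formula mass = 75.04 g/mol; 300 ÷ 75.04 ≈ 4, so the molecular formula is C8H12O12.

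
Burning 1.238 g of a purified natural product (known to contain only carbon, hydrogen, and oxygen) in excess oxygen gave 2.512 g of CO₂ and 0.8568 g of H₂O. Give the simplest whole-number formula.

mol C = 2.512 g CO₂ ÷ 44.009 g/mol = 0.057079 mol
mol H = 2 × 0.8568 g H₂O ÷ 18.015 g/mol = 0.095121 mol
mass O = 1.238 − (0.68558 + 0.095882) = 0.45654 g → mol O = 0.45654 ÷ 15.999 = 0.028536 mol
Divide by the smallest (0.028536 mol): C 2.000, H 3.333, O 1.000
Multiplying each by 3 gives whole numbers: C 6.00, H 10.00, O 3.00

C6H10O3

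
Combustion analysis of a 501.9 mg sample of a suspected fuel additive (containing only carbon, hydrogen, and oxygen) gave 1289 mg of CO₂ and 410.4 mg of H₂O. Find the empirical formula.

mol C = 1.289 g CO₂ ÷ 44.009 g/mol = 0.029289 mol
mol H = 2 × 0.4104 g H₂O ÷ 18.015 g/mol = 0.045562 mol
mass O = 0.5019 − (0.35180 + 0.045927) = 0.10418 g → mol O = 0.10418 ÷ 15.999 = 0.0065115 mol
Divide by the smallest (0.0065115 mol): C 4.498, H 6.997, O 1.000
Multiplying each by 2 gives whole numbers: C 9.00, H 13.99, O 2.00

C9H14O2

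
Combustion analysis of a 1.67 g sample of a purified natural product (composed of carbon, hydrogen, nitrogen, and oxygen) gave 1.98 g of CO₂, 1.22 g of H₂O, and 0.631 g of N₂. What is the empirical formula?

mol C = 1.98 g CO₂ ÷ 44.009 g/mol = 0.04499 mol
mol H = 2 × 1.22 g H₂O ÷ 18.015 g/mol = 0.1354 mol
mol N = 2 × 0.631 g N₂ ÷ 28.014 g/mol = 0.04505 mol
mass O = 1.67 − (0.5404 + 0.1365 + 0.6310) = 0.3621 g → mol O = 0.3621 ÷ 15.999 = 0.02263 mol
Divide by the smallest (0.02263 mol): C 1.988, H 5.985, N 1.990, O 1.000

C2H6N2O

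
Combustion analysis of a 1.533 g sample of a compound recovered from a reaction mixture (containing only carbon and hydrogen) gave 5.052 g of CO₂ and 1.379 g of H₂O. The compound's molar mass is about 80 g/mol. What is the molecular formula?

mol C = 5.052 g CO₂ ÷ 44.009 g/mol = 0.11479 mol
mol H = 2 × 1.379 g H₂O ÷ 18.015 g/mol = 0.15309 mol
Divide by the smallest (0.11479 mol): C 1.000, H 1.334
Multiplying each by 3 gives whole numbers: C 3.00, H 4.00
Empirical formula: C3H4
Empirical-formula mass = 40.06 g/mol; 80 ÷ 40.06 ≈ 2, so the molecular formula is C6H8.

C6H8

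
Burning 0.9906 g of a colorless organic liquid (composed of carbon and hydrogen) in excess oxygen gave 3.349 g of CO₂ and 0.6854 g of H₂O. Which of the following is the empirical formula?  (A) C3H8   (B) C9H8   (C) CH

(C) CH

mol C = 3.349 g CO₂ ÷ 44.009 g/mol = 0.076098 mol
mol H = 2 × 0.6854 g H₂O ÷ 18.015 g/mol = 0.076092 mol
Divide by the smallest (0.076092 mol): C 1.000, H 1.000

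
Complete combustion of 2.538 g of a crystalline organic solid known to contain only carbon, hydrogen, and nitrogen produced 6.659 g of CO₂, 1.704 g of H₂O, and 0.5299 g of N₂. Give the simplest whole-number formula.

C4H5N

mol C = 6.659 g CO₂ ÷ 44.009 g/mol = 0.15131 mol
mol H = 2 × 1.704 g H₂O ÷ 18.015 g/mol = 0.18918 mol
mol N = 2 × 0.5299 g N₂ ÷ 28.014 g/mol = 0.037831 mol
Divide by the smallest (0.037831 mol): C 4.000, H 5.001, N 1.000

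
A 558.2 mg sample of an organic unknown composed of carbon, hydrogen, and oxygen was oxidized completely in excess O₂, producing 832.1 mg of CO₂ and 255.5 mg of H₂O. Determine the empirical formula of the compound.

mol C = 0.8321 g CO₂ ÷ 44.009 g/mol = 0.018907 mol
mol H = 2 × 0.2555 g H₂O ÷ 18.015 g/mol = 0.028365 mol
mass O = 0.5582 − (0.22710 + 0.028592) = 0.30251 g → mol O = 0.30251 ÷ 15.999 = 0.018908 mol
Divide by the smallest (0.018907 mol): C 1.000, H 1.500, O 1.000
Multiplying each by 2 gives whole numbers: C 2.00, H 3.00, O 2.00

C2H3O2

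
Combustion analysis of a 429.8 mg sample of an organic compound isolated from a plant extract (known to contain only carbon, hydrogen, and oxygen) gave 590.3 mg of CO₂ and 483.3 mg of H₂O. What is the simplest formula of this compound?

CH4O

mol C = 0.5903 g CO₂ ÷ 44.009 g/mol = 0.013413 mol
mol H = 2 × 0.4833 g H₂O ÷ 18.015 g/mol = 0.053655 mol
mass O = 0.4298 − (0.16111 + 0.054085) = 0.21461 g → mol O = 0.21461 ÷ 15.999 = 0.013414 mol
Divide by the smallest (0.013413 mol): C 1.000, H 4.000, O 1.000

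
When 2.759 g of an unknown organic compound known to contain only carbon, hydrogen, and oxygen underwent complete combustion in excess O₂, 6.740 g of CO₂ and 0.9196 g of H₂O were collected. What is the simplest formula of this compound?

C3H2O

mol C = 6.740 g CO₂ ÷ 44.009 g/mol = 0.15315 mol
mol H = 2 × 0.9196 g H₂O ÷ 18.015 g/mol = 0.10209 mol
mass O = 2.759 − (1.8395 + 0.10291) = 0.81660 g → mol O = 0.81660 ÷ 15.999 = 0.051041 mol
Divide by the smallest (0.051041 mol): C 3.001, H 2.000, O 1.000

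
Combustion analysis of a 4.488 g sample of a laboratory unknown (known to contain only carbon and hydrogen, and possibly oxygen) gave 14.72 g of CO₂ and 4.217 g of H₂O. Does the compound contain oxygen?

mol C = 14.72 g CO₂ ÷ 44.009 g/mol = 0.33448 mol
mol H = 2 × 4.217 g H₂O ÷ 18.015 g/mol = 0.46817 mol
C and H together account for 4.4893 g — essentially the entire 4.488 g sample — so the compound contains no oxygen.

no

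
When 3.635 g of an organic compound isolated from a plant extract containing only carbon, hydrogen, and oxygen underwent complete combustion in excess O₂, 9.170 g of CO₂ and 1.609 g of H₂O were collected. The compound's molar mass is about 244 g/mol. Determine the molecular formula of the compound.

C14H12O4

mol C = 9.170 g CO₂ ÷ 44.009 g/mol = 0.20837 mol
mol H = 2 × 1.609 g H₂O ÷ 18.015 g/mol = 0.17863 mol
mass O = 3.635 − (2.5027 + 0.18006) = 0.95225 g → mol O = 0.95225 ÷ 15.999 = 0.059519 mol
Divide by the smallest (0.059519 mol): C 3.501, H 3.001, O 1.000
Multiplying each by 2 gives whole numbers: C 7.00, H 6.00, O 2.00
Empirical formula: C7H6O2
Empirical-formula mass = 122.12 g/mol; 244 ÷ 122.12 ≈ 2, so the molecular formula is C14H12O4.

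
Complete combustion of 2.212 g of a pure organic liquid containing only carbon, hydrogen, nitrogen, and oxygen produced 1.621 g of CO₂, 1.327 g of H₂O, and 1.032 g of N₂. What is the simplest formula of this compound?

mol C = 1.621 g CO₂ ÷ 44.009 g/mol = 0.036833 mol
mol H = 2 × 1.327 g H₂O ÷ 18.015 g/mol = 0.14732 mol
mol N = 2 × 1.032 g N₂ ÷ 28.014 g/mol = 0.073677 mol
mass O = 2.212 − (0.44241 + 0.14850 + 1.0320) = 0.58909 g → mol O = 0.58909 ÷ 15.999 = 0.036821 mol
Divide by the smallest (0.036821 mol): C 1.000, H 4.001, N 2.001, O 1.000

CH4N2O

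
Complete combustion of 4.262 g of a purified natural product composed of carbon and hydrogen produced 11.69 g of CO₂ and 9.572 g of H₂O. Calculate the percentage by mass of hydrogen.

mol C = 11.69 g CO₂ ÷ 44.009 g/mol = 0.26563 mol
mol H = 2 × 9.572 g H₂O ÷ 18.015 g/mol = 1.0627 mol
mass % H = 1.0712 g ÷ 4.262 g × 100%

25.13%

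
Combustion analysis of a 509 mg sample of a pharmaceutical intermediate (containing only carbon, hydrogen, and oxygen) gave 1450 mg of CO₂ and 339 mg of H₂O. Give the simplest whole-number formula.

C7H8O

mol C = 1.45 g CO₂ ÷ 44.009 g/mol = 0.03295 mol
mol H = 2 × 0.339 g H₂O ÷ 18.015 g/mol = 0.03764 mol
mass O = 0.509 − (0.3957 + 0.03794) = 0.07533 g → mol O = 0.07533 ÷ 15.999 = 0.004708 mol
Divide by the smallest (0.004708 mol): C 6.998, H 7.993, O 1.000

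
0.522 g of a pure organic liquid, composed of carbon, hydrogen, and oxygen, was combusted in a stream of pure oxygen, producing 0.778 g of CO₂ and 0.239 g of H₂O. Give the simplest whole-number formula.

mol C = 0.778 g CO₂ ÷ 44.009 g/mol = 0.01768 mol
mol H = 2 × 0.239 g H₂O ÷ 18.015 g/mol = 0.02653 mol
mass O = 0.522 − (0.2123 + 0.02675) = 0.2829 g → mol O = 0.2829 ÷ 15.999 = 0.01768 mol
Divide by the smallest (0.01768 mol): C 1.000, H 1.501, O 1.000
Multiplying each by 2 gives whole numbers: C 2.00, H 3.00, O 2.00

C2H3O2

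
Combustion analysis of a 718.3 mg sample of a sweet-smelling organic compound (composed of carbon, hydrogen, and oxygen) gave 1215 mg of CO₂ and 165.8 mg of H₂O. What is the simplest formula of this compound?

C6H4O5

mol C = 1.215 g CO₂ ÷ 44.009 g/mol = 0.027608 mol
mol H = 2 × 0.1658 g H₂O ÷ 18.015 g/mol = 0.018407 mol
mass O = 0.7183 − (0.33160 + 0.018554) = 0.36815 g → mol O = 0.36815 ÷ 15.999 = 0.023011 mol
Divide by the smallest (0.018407 mol): C 1.500, H 1.000, O 1.250
Multiplying each by 4 gives whole numbers: C 6.00, H 4.00, O 5.00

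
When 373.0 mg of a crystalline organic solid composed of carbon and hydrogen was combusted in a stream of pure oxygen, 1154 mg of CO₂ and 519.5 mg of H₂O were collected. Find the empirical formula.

C5H11

mol C = 1.154 g CO₂ ÷ 44.009 g/mol = 0.026222 mol
mol H = 2 × 0.5195 g H₂O ÷ 18.015 g/mol = 0.057674 mol
Divide by the smallest (0.026222 mol): C 1.000, H 2.199
Multiplying each by 5 gives whole numbers: C 5.00, H 11.00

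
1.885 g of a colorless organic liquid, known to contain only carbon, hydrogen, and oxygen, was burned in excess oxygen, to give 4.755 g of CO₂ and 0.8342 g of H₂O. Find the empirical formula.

mol C = 4.755 g CO₂ ÷ 44.009 g/mol = 0.10805 mol
mol H = 2 × 0.8342 g H₂O ÷ 18.015 g/mol = 0.092612 mol
mass O = 1.885 − (1.2977 + 0.093353) = 0.49391 g → mol O = 0.49391 ÷ 15.999 = 0.030871 mol
Divide by the smallest (0.030871 mol): C 3.500, H 3.000, O 1.000
Multiplying each by 2 gives whole numbers: C 7.00, H 6.00, O 2.00

C7H6O2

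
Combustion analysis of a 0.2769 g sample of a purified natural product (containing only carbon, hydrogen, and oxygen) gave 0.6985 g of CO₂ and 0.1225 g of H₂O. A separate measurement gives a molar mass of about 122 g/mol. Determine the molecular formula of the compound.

C7H6O2

mol C = 0.6985 g CO₂ ÷ 44.009 g/mol = 0.015872 mol
mol H = 2 × 0.1225 g H₂O ÷ 18.015 g/mol = 0.013600 mol
mass O = 0.2769 − (0.19064 + 0.013709) = 0.072556 g → mol O = 0.072556 ÷ 15.999 = 0.0045350 mol
Divide by the smallest (0.0045350 mol): C 3.500, H 2.999, O 1.000
Multiplying each by 2 gives whole numbers: C 7.00, H 6.00, O 2.00
Empirical formula: C7H6O2
Empirical-formula mass = 122.12 g/mol; 122 ÷ 122.12 ≈ 1, so the molecular formula is C7H6O2.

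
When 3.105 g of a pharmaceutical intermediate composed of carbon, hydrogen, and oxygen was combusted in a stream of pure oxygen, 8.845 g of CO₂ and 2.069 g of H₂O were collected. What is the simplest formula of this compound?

mol C = 8.845 g CO₂ ÷ 44.009 g/mol = 0.20098 mol
mol H = 2 × 2.069 g H₂O ÷ 18.015 g/mol = 0.22970 mol
mass O = 3.105 − (2.4140 + 0.23154) = 0.45947 g → mol O = 0.45947 ÷ 15.999 = 0.028719 mol
Divide by the smallest (0.028719 mol): C 6.998, H 7.998, O 1.000

C7H8O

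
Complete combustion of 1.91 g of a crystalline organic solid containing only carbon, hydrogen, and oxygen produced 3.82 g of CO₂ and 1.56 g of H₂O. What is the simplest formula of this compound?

mol C = 3.82 g CO₂ ÷ 44.009 g/mol = 0.08680 mol
mol H = 2 × 1.56 g H₂O ÷ 18.015 g/mol = 0.1732 mol
mass O = 1.91 − (1.043 + 0.1746) = 0.6929 g → mol O = 0.6929 ÷ 15.999 = 0.04331 mol
Divide by the smallest (0.04331 mol): C 2.004, H 3.999, O 1.000

C2H4O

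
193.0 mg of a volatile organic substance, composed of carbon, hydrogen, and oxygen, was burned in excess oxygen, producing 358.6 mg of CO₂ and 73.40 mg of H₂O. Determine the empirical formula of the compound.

mol C = 0.3586 g CO₂ ÷ 44.009 g/mol = 0.0081483 mol
mol H = 2 × 0.07340 g H₂O ÷ 18.015 g/mol = 0.0081488 mol
mass O = 0.1930 − (0.097870 + 0.0082140) = 0.086916 g → mol O = 0.086916 ÷ 15.999 = 0.0054326 mol
Divide by the smallest (0.0054326 mol): C 1.500, H 1.500, O 1.000
Multiplying each by 2 gives whole numbers: C 3.00, H 3.00, O 2.00

C3H3O2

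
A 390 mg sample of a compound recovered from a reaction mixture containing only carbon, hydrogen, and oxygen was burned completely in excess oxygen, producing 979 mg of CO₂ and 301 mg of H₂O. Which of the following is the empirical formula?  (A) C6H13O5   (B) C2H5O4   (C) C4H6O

mol C = 0.979 g CO₂ ÷ 44.009 g/mol = 0.02225 mol
mol H = 2 × 0.301 g H₂O ÷ 18.015 g/mol = 0.03342 mol
mass O = 0.390 − (0.2672 + 0.03368) = 0.08913 g → mol O = 0.08913 ÷ 15.999 = 0.005571 mol
Divide by the smallest (0.005571 mol): C 3.993, H 5.999, O 1.000

(C) C4H6O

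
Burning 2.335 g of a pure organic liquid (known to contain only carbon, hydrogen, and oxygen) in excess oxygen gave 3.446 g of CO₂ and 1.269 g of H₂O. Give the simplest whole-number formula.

C5H9O5

mol C = 3.446 g CO₂ ÷ 44.009 g/mol = 0.078302 mol
mol H = 2 × 1.269 g H₂O ÷ 18.015 g/mol = 0.14088 mol
mass O = 2.335 − (0.94049 + 0.14201) = 1.2525 g → mol O = 1.2525 ÷ 15.999 = 0.078286 mol
Divide by the smallest (0.078286 mol): C 1.000, H 1.800, O 1.000
Multiplying each by 5 gives whole numbers: C 5.00, H 9.00, O 5.00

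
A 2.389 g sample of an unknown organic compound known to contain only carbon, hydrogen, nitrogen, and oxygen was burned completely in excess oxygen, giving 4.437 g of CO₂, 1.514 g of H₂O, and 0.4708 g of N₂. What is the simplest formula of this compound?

mol C = 4.437 g CO₂ ÷ 44.009 g/mol = 0.10082 mol
mol H = 2 × 1.514 g H₂O ÷ 18.015 g/mol = 0.16808 mol
mol N = 2 × 0.4708 g N₂ ÷ 28.014 g/mol = 0.033612 mol
mass O = 2.389 − (1.2110 + 0.16943 + 0.47080) = 0.53782 g → mol O = 0.53782 ÷ 15.999 = 0.033616 mol
Divide by the smallest (0.033612 mol): C 3.000, H 5.001, N 1.000, O 1.000

C3H5NO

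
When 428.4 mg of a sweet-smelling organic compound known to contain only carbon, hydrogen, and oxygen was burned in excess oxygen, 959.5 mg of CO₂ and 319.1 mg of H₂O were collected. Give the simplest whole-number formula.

mol C = 0.9595 g CO₂ ÷ 44.009 g/mol = 0.021802 mol
mol H = 2 × 0.3191 g H₂O ÷ 18.015 g/mol = 0.035426 mol
mass O = 0.4284 − (0.26187 + 0.035709) = 0.13082 g → mol O = 0.13082 ÷ 15.999 = 0.0081769 mol
Divide by the smallest (0.0081769 mol): C 2.666, H 4.332, O 1.000
Multiplying each by 3 gives whole numbers: C 8.00, H 13.00, O 3.00

C8H13O3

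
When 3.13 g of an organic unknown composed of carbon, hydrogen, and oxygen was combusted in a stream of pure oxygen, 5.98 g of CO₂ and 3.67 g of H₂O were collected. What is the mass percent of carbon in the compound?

mol C = 5.98 g CO₂ ÷ 44.009 g/mol = 0.1359 mol
mol H = 2 × 3.67 g H₂O ÷ 18.015 g/mol = 0.4074 mol
mass O = 3.13 − (1.632 + 0.4107) = 1.087 g → mol O = 1.087 ÷ 15.999 = 0.06796 mol
mass % C = 1.632 g ÷ 3.13 g × 100%

52.1%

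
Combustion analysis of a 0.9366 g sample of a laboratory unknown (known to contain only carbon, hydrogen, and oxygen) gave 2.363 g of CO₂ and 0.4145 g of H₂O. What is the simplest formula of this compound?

C7H6O2

mol C = 2.363 g CO₂ ÷ 44.009 g/mol = 0.053694 mol
mol H = 2 × 0.4145 g H₂O ÷ 18.015 g/mol = 0.046017 mol
mass O = 0.9366 − (0.64491 + 0.046385) = 0.24530 g → mol O = 0.24530 ÷ 15.999 = 0.015332 mol
Divide by the smallest (0.015332 mol): C 3.502, H 3.001, O 1.000
Multiplying each by 2 gives whole numbers: C 7.00, H 6.00, O 2.00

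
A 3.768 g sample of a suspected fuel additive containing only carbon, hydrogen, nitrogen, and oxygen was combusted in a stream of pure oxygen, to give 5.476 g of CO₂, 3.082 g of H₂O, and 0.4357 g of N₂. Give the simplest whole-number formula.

mol C = 5.476 g CO₂ ÷ 44.009 g/mol = 0.12443 mol
mol H = 2 × 3.082 g H₂O ÷ 18.015 g/mol = 0.34216 mol
mol N = 2 × 0.4357 g N₂ ÷ 28.014 g/mol = 0.031106 mol
mass O = 3.768 − (1.4945 + 0.34490 + 0.43570) = 1.4929 g → mol O = 1.4929 ÷ 15.999 = 0.093311 mol
Divide by the smallest (0.031106 mol): C 4.000, H 11.000, N 1.000, O 3.000

C4H11NO3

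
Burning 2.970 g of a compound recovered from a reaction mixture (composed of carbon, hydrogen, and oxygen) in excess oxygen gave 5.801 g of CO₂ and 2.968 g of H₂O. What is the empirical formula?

mol C = 5.801 g CO₂ ÷ 44.009 g/mol = 0.13181 mol
mol H = 2 × 2.968 g H₂O ÷ 18.015 g/mol = 0.32950 mol
mass O = 2.970 − (1.5832 + 0.33214) = 1.0546 g → mol O = 1.0546 ÷ 15.999 = 0.065919 mol
Divide by the smallest (0.065919 mol): C 2.000, H 4.999, O 1.000

C2H5O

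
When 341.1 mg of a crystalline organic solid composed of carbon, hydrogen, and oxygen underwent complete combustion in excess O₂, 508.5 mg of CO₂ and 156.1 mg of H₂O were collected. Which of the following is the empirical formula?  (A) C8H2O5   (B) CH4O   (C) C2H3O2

mol C = 0.5085 g CO₂ ÷ 44.009 g/mol = 0.011554 mol
mol H = 2 × 0.1561 g H₂O ÷ 18.015 g/mol = 0.017330 mol
mass O = 0.3411 − (0.13878 + 0.017469) = 0.18485 g → mol O = 0.18485 ÷ 15.999 = 0.011554 mol
Divide by the smallest (0.011554 mol): C 1.000, H 1.500, O 1.000
Multiplying each by 2 gives whole numbers: C 2.00, H 3.00, O 2.00

(C) C2H3O2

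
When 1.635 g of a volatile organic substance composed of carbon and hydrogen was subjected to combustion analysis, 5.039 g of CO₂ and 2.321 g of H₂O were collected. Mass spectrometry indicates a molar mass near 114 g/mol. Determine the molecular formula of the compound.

mol C = 5.039 g CO₂ ÷ 44.009 g/mol = 0.11450 mol
mol H = 2 × 2.321 g H₂O ÷ 18.015 g/mol = 0.25767 mol
Divide by the smallest (0.11450 mol): C 1.000, H 2.250
Multiplying each by 4 gives whole numbers: C 4.00, H 9.00
Empirical formula: C4H9
Empirical-formula mass = 57.12 g/mol; 114 ÷ 57.12 ≈ 2, so the molecular formula is C8H18.

C8H18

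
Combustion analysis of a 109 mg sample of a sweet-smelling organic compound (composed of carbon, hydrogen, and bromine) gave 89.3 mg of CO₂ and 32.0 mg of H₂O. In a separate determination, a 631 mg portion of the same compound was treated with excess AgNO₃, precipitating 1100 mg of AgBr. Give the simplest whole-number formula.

mol C = 0.0893 g CO₂ ÷ 44.009 g/mol = 0.002029 mol
mol H = 2 × 0.0320 g H₂O ÷ 18.015 g/mol = 0.003553 mol
From the AgBr data: mol Br per gram of compound = (1.10 ÷ 187.772) ÷ 0.631 = 0.009284 mol/g, so in the 0.109 g combustion sample mol Br = 0.001012 mol
Divide by the smallest (0.001012 mol): C 2.005, H 3.511, Br 1.000
Multiplying each by 2 gives whole numbers: C 4.01, H 7.02, Br 2.00

C4H7Br2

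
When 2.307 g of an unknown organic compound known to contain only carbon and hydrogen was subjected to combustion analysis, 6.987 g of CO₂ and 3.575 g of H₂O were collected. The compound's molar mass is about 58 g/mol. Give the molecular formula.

mol C = 6.987 g CO₂ ÷ 44.009 g/mol = 0.15876 mol
mol H = 2 × 3.575 g H₂O ÷ 18.015 g/mol = 0.39689 mol
Divide by the smallest (0.15876 mol): C 1.000, H 2.500
Multiplying each by 2 gives whole numbers: C 2.00, H 5.00
Empirical formula: C2H5
Empirical-formula mass = 29.06 g/mol; 58 ÷ 29.06 ≈ 2, so the molecular formula is C4H10.

C4H10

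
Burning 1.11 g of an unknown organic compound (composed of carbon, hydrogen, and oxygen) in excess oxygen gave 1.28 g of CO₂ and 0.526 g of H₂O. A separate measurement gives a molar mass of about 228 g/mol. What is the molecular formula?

C6H12O9

mol C = 1.28 g CO₂ ÷ 44.009 g/mol = 0.02908 mol
mol H = 2 × 0.526 g H₂O ÷ 18.015 g/mol = 0.05840 mol
mass O = 1.11 − (0.3493 + 0.05886) = 0.7018 g → mol O = 0.7018 ÷ 15.999 = 0.04387 mol
Divide by the smallest (0.02908 mol): C 1.000, H 2.008, O 1.508
Multiplying each by 2 gives whole numbers: C 2.00, H 4.02, O 3.02
Empirical formula: C2H4O3
Empirical-formula mass = 76.05 g/mol; 228 ÷ 76.05 ≈ 3, so the molecular formula is C6H12O9.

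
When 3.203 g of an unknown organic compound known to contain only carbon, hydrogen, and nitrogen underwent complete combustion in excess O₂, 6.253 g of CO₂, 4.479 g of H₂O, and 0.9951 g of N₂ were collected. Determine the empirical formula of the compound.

C2H7N

mol C = 6.253 g CO₂ ÷ 44.009 g/mol = 0.14208 mol
mol H = 2 × 4.479 g H₂O ÷ 18.015 g/mol = 0.49725 mol
mol N = 2 × 0.9951 g N₂ ÷ 28.014 g/mol = 0.071043 mol
Divide by the smallest (0.071043 mol): C 2.000, H 6.999, N 1.000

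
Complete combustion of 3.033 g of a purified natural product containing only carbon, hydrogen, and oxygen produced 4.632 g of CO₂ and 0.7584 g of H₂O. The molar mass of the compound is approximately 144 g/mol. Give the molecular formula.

C5H4O5

mol C = 4.632 g CO₂ ÷ 44.009 g/mol = 0.10525 mol
mol H = 2 × 0.7584 g H₂O ÷ 18.015 g/mol = 0.084197 mol
mass O = 3.033 − (1.2642 + 0.084870) = 1.6840 g → mol O = 1.6840 ÷ 15.999 = 0.10525 mol
Divide by the smallest (0.084197 mol): C 1.250, H 1.000, O 1.250
Multiplying each by 4 gives whole numbers: C 5.00, H 4.00, O 5.00
Empirical formula: C5H4O5
Empirical-formula mass = 144.08 g/mol; 144 ÷ 144.08 ≈ 1, so the molecular formula is C5H4O5.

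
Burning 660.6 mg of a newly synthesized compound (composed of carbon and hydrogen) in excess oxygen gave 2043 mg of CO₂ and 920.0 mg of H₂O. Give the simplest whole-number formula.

mol C = 2.043 g CO₂ ÷ 44.009 g/mol = 0.046422 mol
mol H = 2 × 0.9200 g H₂O ÷ 18.015 g/mol = 0.10214 mol
Divide by the smallest (0.046422 mol): C 1.000, H 2.200
Multiplying each by 5 gives whole numbers: C 5.00, H 11.00

C5H11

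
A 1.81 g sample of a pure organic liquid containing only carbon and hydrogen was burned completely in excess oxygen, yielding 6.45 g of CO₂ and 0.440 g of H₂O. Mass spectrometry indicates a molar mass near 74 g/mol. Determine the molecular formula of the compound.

mol C = 6.45 g CO₂ ÷ 44.009 g/mol = 0.1466 mol
mol H = 2 × 0.440 g H₂O ÷ 18.015 g/mol = 0.04885 mol
Divide by the smallest (0.04885 mol): C 3.000, H 1.000
Empirical formula: C3H
Empirical-formula mass = 37.04 g/mol; 74 ÷ 37.04 ≈ 2, so the molecular formula is C6H2.

C6H2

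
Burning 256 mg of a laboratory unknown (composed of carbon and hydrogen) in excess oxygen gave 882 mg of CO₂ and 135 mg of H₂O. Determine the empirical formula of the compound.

C4H3

mol C = 0.882 g CO₂ ÷ 44.009 g/mol = 0.02004 mol
mol H = 2 × 0.135 g H₂O ÷ 18.015 g/mol = 0.01499 mol
Divide by the smallest (0.01499 mol): C 1.337, H 1.000
Multiplying each by 3 gives whole numbers: C 4.01, H 3.00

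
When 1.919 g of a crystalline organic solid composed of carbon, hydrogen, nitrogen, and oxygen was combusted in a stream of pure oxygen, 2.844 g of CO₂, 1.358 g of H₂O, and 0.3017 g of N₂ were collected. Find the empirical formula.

mol C = 2.844 g CO₂ ÷ 44.009 g/mol = 0.064623 mol
mol H = 2 × 1.358 g H₂O ÷ 18.015 g/mol = 0.15076 mol
mol N = 2 × 0.3017 g N₂ ÷ 28.014 g/mol = 0.021539 mol
mass O = 1.919 − (0.77619 + 0.15197 + 0.30170) = 0.68914 g → mol O = 0.68914 ÷ 15.999 = 0.043074 mol
Divide by the smallest (0.021539 mol): C 3.000, H 6.999, N 1.000, O 2.000

C3H7NO2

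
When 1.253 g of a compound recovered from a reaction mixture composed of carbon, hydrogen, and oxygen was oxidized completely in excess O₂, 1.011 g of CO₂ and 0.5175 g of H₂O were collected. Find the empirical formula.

C2H5O5

mol C = 1.011 g CO₂ ÷ 44.009 g/mol = 0.022973 mol
mol H = 2 × 0.5175 g H₂O ÷ 18.015 g/mol = 0.057452 mol
mass O = 1.253 − (0.27592 + 0.057912) = 0.91916 g → mol O = 0.91916 ÷ 15.999 = 0.057451 mol
Divide by the smallest (0.022973 mol): C 1.000, H 2.501, O 2.501
Multiplying each by 2 gives whole numbers: C 2.00, H 5.00, O 5.00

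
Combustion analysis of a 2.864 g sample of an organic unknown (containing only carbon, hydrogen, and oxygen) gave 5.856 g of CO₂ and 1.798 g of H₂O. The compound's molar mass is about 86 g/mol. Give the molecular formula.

mol C = 5.856 g CO₂ ÷ 44.009 g/mol = 0.13306 mol
mol H = 2 × 1.798 g H₂O ÷ 18.015 g/mol = 0.19961 mol
mass O = 2.864 − (1.5982 + 0.20121) = 1.0646 g → mol O = 1.0646 ÷ 15.999 = 0.066539 mol
Divide by the smallest (0.066539 mol): C 2.000, H 3.000, O 1.000
Empirical formula: C2H3O
Empirical-formula mass = 43.05 g/mol; 86 ÷ 43.05 ≈ 2, so the molecular formula is C4H6O2.

C4H6O2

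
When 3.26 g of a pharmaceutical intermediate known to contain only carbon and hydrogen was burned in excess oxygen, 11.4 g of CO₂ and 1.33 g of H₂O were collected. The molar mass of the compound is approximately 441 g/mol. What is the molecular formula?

mol C = 11.4 g CO₂ ÷ 44.009 g/mol = 0.2590 mol
mol H = 2 × 1.33 g H₂O ÷ 18.015 g/mol = 0.1477 mol
Divide by the smallest (0.1477 mol): C 1.754, H 1.000
Multiplying each by 4 gives whole numbers: C 7.02, H 4.00
Empirical formula: C7H4
Empirical-formula mass = 88.11 g/mol; 441 ÷ 88.11 ≈ 5, so the molecular formula is C35H20.

C35H20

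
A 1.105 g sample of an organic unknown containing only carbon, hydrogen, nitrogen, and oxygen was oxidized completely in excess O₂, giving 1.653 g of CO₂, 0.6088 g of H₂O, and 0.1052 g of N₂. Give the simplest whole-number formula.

C5H9NO4

mol C = 1.653 g CO₂ ÷ 44.009 g/mol = 0.037560 mol
mol H = 2 × 0.6088 g H₂O ÷ 18.015 g/mol = 0.067588 mol
mol N = 2 × 0.1052 g N₂ ÷ 28.014 g/mol = 0.0075105 mol
mass O = 1.105 − (0.45114 + 0.068129 + 0.10520) = 0.48053 g → mol O = 0.48053 ÷ 15.999 = 0.030035 mol
Divide by the smallest (0.0075105 mol): C 5.001, H 8.999, N 1.000, O 3.999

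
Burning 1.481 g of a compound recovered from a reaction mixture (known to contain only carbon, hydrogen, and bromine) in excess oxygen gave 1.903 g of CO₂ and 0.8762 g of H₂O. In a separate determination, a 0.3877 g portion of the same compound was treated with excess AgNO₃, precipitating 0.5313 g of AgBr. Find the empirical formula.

C4H9Br

mol C = 1.903 g CO₂ ÷ 44.009 g/mol = 0.043241 mol
mol H = 2 × 0.8762 g H₂O ÷ 18.015 g/mol = 0.097274 mol
From the AgBr data: mol Br per gram of compound = (0.5313 ÷ 187.772) ÷ 0.3877 = 0.0072982 mol/g, so in the 1.481 g combustion sample mol Br = 0.010809 mol
Divide by the smallest (0.010809 mol): C 4.001, H 9.000, Br 1.000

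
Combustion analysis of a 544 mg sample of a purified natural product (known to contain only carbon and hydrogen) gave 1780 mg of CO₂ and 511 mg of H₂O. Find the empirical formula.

C5H7

mol C = 1.78 g CO₂ ÷ 44.009 g/mol = 0.04045 mol
mol H = 2 × 0.511 g H₂O ÷ 18.015 g/mol = 0.05673 mol
Divide by the smallest (0.04045 mol): C 1.000, H 1.403
Multiplying each by 5 gives whole numbers: C 5.00, H 7.01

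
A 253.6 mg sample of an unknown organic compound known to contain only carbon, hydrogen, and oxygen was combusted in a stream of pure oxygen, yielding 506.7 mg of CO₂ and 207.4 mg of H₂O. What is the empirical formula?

C2H4O

mol C = 0.5067 g CO₂ ÷ 44.009 g/mol = 0.011514 mol
mol H = 2 × 0.2074 g H₂O ÷ 18.015 g/mol = 0.023025 mol
mass O = 0.2536 − (0.13829 + 0.023209) = 0.092101 g → mol O = 0.092101 ÷ 15.999 = 0.0057567 mol
Divide by the smallest (0.0057567 mol): C 2.000, H 4.000, O 1.000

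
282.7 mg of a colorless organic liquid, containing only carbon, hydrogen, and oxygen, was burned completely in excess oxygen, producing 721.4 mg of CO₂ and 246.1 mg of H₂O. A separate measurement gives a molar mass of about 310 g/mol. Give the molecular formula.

mol C = 0.7214 g CO₂ ÷ 44.009 g/mol = 0.016392 mol
mol H = 2 × 0.2461 g H₂O ÷ 18.015 g/mol = 0.027322 mol
mass O = 0.2827 − (0.19689 + 0.027540) = 0.058274 g → mol O = 0.058274 ÷ 15.999 = 0.0036424 mol
Divide by the smallest (0.0036424 mol): C 4.500, H 7.501, O 1.000
Multiplying each by 2 gives whole numbers: C 9.00, H 15.00, O 2.00
Empirical formula: C9H15O2
Empirical-formula mass = 155.22 g/mol; 310 ÷ 155.22 ≈ 2, so the molecular formula is C18H30O4.

C18H30O4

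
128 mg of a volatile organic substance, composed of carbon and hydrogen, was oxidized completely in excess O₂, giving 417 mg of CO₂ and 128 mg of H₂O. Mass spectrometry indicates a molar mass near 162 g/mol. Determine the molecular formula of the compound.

C12H18

mol C = 0.417 g CO₂ ÷ 44.009 g/mol = 0.009475 mol
mol H = 2 × 0.128 g H₂O ÷ 18.015 g/mol = 0.01421 mol
Divide by the smallest (0.009475 mol): C 1.000, H 1.500
Multiplying each by 2 gives whole numbers: C 2.00, H 3.00
Empirical formula: C2H3
Empirical-formula mass = 27.05 g/mol; 162 ÷ 27.05 ≈ 6, so the molecular formula is C12H18.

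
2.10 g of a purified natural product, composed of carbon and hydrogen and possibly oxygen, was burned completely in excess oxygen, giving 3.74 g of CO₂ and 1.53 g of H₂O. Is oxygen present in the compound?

mol C = 3.74 g CO₂ ÷ 44.009 g/mol = 0.08498 mol
mol H = 2 × 1.53 g H₂O ÷ 18.015 g/mol = 0.1699 mol
C and H account for only 1.192 g of the 2.10 g sample; the remaining 0.9081 g must be oxygen.

yes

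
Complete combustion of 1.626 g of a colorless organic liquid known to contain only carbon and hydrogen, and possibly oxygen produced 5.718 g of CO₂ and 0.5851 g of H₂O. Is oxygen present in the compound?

no

mol C = 5.718 g CO₂ ÷ 44.009 g/mol = 0.12993 mol
mol H = 2 × 0.5851 g H₂O ÷ 18.015 g/mol = 0.064957 mol
C and H together account for 1.6260 g — essentially the entire 1.626 g sample — so the compound contains no oxygen.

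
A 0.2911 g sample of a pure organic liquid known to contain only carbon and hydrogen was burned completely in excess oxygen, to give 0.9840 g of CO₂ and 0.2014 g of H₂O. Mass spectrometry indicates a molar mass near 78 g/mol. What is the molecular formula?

C6H6

mol C = 0.9840 g CO₂ ÷ 44.009 g/mol = 0.022359 mol
mol H = 2 × 0.2014 g H₂O ÷ 18.015 g/mol = 0.022359 mol
Divide by the smallest (0.022359 mol): C 1.000, H 1.000
Empirical formula: CH
Empirical-formula mass = 13.02 g/mol; 78 ÷ 13.02 ≈ 6, so the molecular formula is C6H6.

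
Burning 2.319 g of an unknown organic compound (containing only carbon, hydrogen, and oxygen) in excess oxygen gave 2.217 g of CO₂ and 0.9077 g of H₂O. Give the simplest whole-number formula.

CH2O2

mol C = 2.217 g CO₂ ÷ 44.009 g/mol = 0.050376 mol
mol H = 2 × 0.9077 g H₂O ÷ 18.015 g/mol = 0.10077 mol
mass O = 2.319 − (0.60507 + 0.10158) = 1.6124 g → mol O = 1.6124 ÷ 15.999 = 0.10078 mol
Divide by the smallest (0.050376 mol): C 1.000, H 2.000, O 2.001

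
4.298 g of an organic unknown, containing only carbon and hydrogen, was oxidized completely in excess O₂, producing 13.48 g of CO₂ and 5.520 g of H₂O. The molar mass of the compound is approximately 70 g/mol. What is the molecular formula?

mol C = 13.48 g CO₂ ÷ 44.009 g/mol = 0.30630 mol
mol H = 2 × 5.520 g H₂O ÷ 18.015 g/mol = 0.61282 mol
Divide by the smallest (0.30630 mol): C 1.000, H 2.001
Empirical formula: CH2
Empirical-formula mass = 14.03 g/mol; 70 ÷ 14.03 ≈ 5, so the molecular formula is C5H10.

C5H10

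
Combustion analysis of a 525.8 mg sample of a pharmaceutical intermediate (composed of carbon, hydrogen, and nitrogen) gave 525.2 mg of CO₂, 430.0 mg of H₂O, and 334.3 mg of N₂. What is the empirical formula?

CH4N2

mol C = 0.5252 g CO₂ ÷ 44.009 g/mol = 0.011934 mol
mol H = 2 × 0.4300 g H₂O ÷ 18.015 g/mol = 0.047738 mol
mol N = 2 × 0.3343 g N₂ ÷ 28.014 g/mol = 0.023867 mol
Divide by the smallest (0.011934 mol): C 1.000, H 4.000, N 2.000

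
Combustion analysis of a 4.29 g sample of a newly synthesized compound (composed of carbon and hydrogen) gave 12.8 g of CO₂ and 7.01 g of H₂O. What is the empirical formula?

C3H8

mol C = 12.8 g CO₂ ÷ 44.009 g/mol = 0.2908 mol
mol H = 2 × 7.01 g H₂O ÷ 18.015 g/mol = 0.7782 mol
Divide by the smallest (0.2908 mol): C 1.000, H 2.676
Multiplying each by 3 gives whole numbers: C 3.00, H 8.03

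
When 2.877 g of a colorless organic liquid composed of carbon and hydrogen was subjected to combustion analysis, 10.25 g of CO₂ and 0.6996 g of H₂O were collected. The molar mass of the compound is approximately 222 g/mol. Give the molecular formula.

mol C = 10.25 g CO₂ ÷ 44.009 g/mol = 0.23291 mol
mol H = 2 × 0.6996 g H₂O ÷ 18.015 g/mol = 0.077669 mol
Divide by the smallest (0.077669 mol): C 2.999, H 1.000
Empirical formula: C3H
Empirical-formula mass = 37.04 g/mol; 222 ÷ 37.04 ≈ 6, so the molecular formula is C18H6.

C18H6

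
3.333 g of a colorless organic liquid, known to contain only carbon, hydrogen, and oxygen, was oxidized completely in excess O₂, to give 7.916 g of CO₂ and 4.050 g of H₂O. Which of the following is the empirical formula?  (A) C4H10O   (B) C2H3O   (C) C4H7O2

mol C = 7.916 g CO₂ ÷ 44.009 g/mol = 0.17987 mol
mol H = 2 × 4.050 g H₂O ÷ 18.015 g/mol = 0.44963 mol
mass O = 3.333 − (2.1604 + 0.45322) = 0.71933 g → mol O = 0.71933 ÷ 15.999 = 0.044961 mol
Divide by the smallest (0.044961 mol): C 4.001, H 10.000, O 1.000

(A) C4H10O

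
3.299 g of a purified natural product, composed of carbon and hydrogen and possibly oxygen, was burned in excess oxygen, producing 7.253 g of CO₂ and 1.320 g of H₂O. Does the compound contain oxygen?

yes

mol C = 7.253 g CO₂ ÷ 44.009 g/mol = 0.16481 mol
mol H = 2 × 1.320 g H₂O ÷ 18.015 g/mol = 0.14654 mol
C and H account for only 2.1272 g of the 3.299 g sample; the remaining 1.1718 g must be oxygen.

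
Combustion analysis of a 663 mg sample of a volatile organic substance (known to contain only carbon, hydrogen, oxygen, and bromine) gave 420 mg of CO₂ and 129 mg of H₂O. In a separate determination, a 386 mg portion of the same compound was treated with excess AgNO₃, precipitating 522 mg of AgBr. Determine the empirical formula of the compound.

C2H3BrO2

mol C = 0.420 g CO₂ ÷ 44.009 g/mol = 0.009544 mol
mol H = 2 × 0.129 g H₂O ÷ 18.015 g/mol = 0.01432 mol
From the AgBr data: mol Br per gram of compound = (0.522 ÷ 187.772) ÷ 0.386 = 0.007202 mol/g, so in the 0.663 g combustion sample mol Br = 0.004775 mol
mass O = 0.663 − (0.1146 + 0.01444 + 0.3815) = 0.1524 g → mol O = 0.1524 ÷ 15.999 = 0.009526 mol
Divide by the smallest (0.004775 mol): C 1.999, H 2.999, Br 1.000, O 1.995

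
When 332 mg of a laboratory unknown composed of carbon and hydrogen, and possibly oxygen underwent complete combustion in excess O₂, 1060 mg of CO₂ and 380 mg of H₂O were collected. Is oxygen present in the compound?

no

mol C = 1.06 g CO₂ ÷ 44.009 g/mol = 0.02409 mol
mol H = 2 × 0.380 g H₂O ÷ 18.015 g/mol = 0.04219 mol
C and H together account for 0.3318 g — essentially the entire 0.332 g sample — so the compound contains no oxygen.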